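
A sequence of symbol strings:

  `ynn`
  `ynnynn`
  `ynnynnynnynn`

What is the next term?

ynnynnynnynnynnynnynnynn

Every step duplicates the string.
So the next term is two copies of ynnynnynnynn.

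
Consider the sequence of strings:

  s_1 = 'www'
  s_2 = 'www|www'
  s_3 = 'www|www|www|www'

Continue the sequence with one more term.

www|www|www|www|www|www|www|www

Each string is two copies of the previous one joined by '|'.
So the next term is two copies of www|www|www|www with '|' between the halves.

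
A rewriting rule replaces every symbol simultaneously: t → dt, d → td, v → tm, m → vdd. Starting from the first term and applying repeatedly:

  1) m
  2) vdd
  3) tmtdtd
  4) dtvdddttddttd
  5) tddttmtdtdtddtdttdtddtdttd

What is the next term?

Applying the rule to each of the 26 symbols of tddttmtdtdtddtdttdtddtdttd gives the pieces dt td td dt dt vdd dt td dt td dt td td dt td dt dt td dt td td dt td dt dt td, which concatenate to the answer.

dttdtddtdtvdddttddttddttdtddttddtdttddttdtddttddtdttd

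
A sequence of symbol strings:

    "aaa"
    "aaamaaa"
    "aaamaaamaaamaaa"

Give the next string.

aaamaaamaaamaaamaaamaaamaaamaaa

s(k+1) = s(k)·m·s(k) — each term doubles the last with 'm' between the halves.
So the next term is two copies of aaamaaamaaamaaa with 'm' between the halves.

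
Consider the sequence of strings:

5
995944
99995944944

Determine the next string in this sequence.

s(k+1) = 99·s(k)·944, so each term gains 99 as a prefix and 944 as a suffix.
Applying this once more to 99995944944:

9999995944944944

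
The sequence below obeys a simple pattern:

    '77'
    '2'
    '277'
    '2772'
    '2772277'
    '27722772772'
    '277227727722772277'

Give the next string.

This is a Fibonacci-style word recurrence s(k) = s(k−1)·s(k−2): e.g. 2·77 = 277.
So term 8 is 277227727722772277·27722772772.

27722772772277227727722772772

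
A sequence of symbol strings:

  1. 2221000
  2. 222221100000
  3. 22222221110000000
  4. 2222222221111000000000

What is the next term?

222222222221111100000000000

Reading off run lengths: 2 runs 3, 5, 7, 9; 1 runs 1, 2, 3, 4; 0 runs 3, 5, 7, 9 — each is linear in n (n = 1, 2, …).
At n = 5 the blocks have lengths 11, 5, 11.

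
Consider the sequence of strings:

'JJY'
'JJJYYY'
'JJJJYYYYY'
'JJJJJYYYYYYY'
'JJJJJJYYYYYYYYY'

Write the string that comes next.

Each string has the form J^{n+1} Y^{2n-1} (n = 1, 2, …).
For the next term, n = 6, so the run lengths are 7, 11.

JJJJJJJYYYYYYYYYYY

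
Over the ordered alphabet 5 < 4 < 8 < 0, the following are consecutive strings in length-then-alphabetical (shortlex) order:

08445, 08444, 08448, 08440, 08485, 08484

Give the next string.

Treat 08484 as a base-4 numeral over the given alphabet and add one, carrying through any trailing 0's.

08488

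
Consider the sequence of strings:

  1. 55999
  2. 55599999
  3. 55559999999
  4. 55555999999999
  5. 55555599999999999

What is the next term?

Term n consists of n 5's, followed by 2n-1 9's, where the shown terms are n = 2, 3, 4, 5, 6.
At n = 7 the blocks have lengths 7, 13.

55555559999999999999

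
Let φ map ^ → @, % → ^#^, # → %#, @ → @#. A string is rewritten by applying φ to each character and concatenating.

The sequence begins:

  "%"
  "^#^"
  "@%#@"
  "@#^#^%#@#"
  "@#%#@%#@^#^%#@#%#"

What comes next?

Rewriting the 17 symbols of @#%#@%#@^#^%#@#%# one by one yields @# %# ^#^ %# @# ^#^ %# @# @ %# @ ^#^ %# @# %# ^#^ %#; concatenated:

@#%#^#^%#@#^#^%#@#@%#@^#^%#@#%#^#^%#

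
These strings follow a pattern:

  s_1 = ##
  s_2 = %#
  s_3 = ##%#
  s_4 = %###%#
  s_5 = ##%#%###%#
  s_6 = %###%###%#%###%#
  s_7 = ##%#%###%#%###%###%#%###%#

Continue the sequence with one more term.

%###%###%#%###%###%#%###%#%###%###%#%###%#

This is a Fibonacci-style word recurrence s(k) = s(k−2)·s(k−1): e.g. ##·%# = ##%#.
Continuing: %###%###%#%###%# · ##%#%###%#%###%###%#%###%# gives term 8.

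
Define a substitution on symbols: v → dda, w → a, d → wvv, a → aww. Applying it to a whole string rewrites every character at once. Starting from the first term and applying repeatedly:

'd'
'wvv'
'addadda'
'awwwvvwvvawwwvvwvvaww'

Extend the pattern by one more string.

Replace each of the 21 characters of awwwvvwvvawwwvvwvvaww in place — aww a a a dda dda a dda dda aww a a a dda dda a dda dda aww a a — and concatenate.

awwaaaddaddaaddaddaawwaaaddaddaaddaddaawwaa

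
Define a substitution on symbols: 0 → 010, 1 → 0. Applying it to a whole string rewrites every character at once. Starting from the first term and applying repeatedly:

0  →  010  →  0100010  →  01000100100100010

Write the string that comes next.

Rewriting the 17 symbols of 01000100100100010 one by one yields 010 0 010 010 010 0 010 010 0 010 010 0 010 010 010 0 010; concatenated:

01000100100100010010001001000100100100010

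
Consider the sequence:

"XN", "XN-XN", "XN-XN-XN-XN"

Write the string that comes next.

Each string is two copies of the previous one joined by '-'.
One more doubling of XN-XN-XN-XN gives the answer.

XN-XN-XN-XN-XN-XN-XN-XN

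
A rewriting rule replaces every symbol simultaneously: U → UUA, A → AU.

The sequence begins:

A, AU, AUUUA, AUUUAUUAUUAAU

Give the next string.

Applying the rule to each of the 13 symbols of AUUUAUUAUUAAU gives the pieces AU UUA UUA UUA AU UUA UUA AU UUA UUA AU AU UUA, which concatenate to the answer.

AUUUAUUAUUAAUUUAUUAAUUUAUUAAUAUUUA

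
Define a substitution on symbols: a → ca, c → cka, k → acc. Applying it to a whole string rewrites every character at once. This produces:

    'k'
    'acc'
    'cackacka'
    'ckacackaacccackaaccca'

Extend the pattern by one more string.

ckaacccackacackaacccacackackackacackaacccacackackackaca

Replace each of the 21 characters of ckacackaacccackaaccca in place — cka acc ca cka ca cka acc ca ca cka cka cka ca cka acc ca ca cka cka cka ca — and concatenate.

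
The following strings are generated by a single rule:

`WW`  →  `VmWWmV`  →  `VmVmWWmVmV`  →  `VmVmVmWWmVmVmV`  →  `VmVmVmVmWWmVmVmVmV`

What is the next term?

Every step adds Vm to the front and mV to the end of the previous string.
Applying this once more to VmVmVmVmWWmVmVmVmV:

VmVmVmVmVmWWmVmVmVmVmV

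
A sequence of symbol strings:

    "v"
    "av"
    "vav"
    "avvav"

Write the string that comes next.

From term 3 onward, concatenate the second-to-last term with the last: v·av = vav, av·vav = avvav, …
Continuing: vav · avvav gives term 5.

vavavvav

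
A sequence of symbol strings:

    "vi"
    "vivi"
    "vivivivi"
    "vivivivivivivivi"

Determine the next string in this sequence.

vivivivivivivivivivivivivivivivi

s(k+1) = s(k)·s(k) — each term doubles the last.
So the next term is two copies of vivivivivivivivi.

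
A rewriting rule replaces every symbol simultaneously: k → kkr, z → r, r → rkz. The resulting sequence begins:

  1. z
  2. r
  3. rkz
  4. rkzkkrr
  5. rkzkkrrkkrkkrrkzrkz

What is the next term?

rkzkkrrkkrkkrrkzrkzkkrkkrrkzkkrkkrrkzrkzkkrrrkzkkrr

Replace each of the 19 characters of rkzkkrrkkrkkrrkzrkz in place — rkz kkr r kkr kkr rkz rkz kkr kkr rkz kkr kkr rkz rkz kkr r rkz kkr r — and concatenate.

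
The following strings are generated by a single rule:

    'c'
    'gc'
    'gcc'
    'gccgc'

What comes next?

gccgcgcc

From term 3 onward, concatenate the last term with the second-to-last: gc·c = gcc, gcc·gc = gccgc, …
Continuing: gccgc · gcc gives term 5.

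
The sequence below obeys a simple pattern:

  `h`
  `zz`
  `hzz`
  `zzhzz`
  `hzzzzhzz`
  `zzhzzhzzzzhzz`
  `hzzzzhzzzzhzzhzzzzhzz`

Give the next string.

This is a Fibonacci-style word recurrence s(k) = s(k−2)·s(k−1): e.g. h·zz = hzz.
Continuing: zzhzzhzzzzhzz · hzzzzhzzzzhzzhzzzzhzz gives term 8.

zzhzzhzzzzhzzhzzzzhzzzzhzzhzzzzhzz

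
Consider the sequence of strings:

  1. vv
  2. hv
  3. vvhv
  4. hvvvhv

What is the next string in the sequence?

vvhvhvvvhv

Each term (from the third on) is the two preceding terms concatenated in order: term 3 = vv·hv = vvhv.
So term 5 is vvhv·hvvvhv.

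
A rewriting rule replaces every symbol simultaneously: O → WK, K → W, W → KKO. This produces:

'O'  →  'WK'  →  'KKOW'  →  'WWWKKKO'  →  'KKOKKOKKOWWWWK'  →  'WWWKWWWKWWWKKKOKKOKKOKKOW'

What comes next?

Replace each of the 25 characters of WWWKWWWKWWWKKKOKKOKKOKKOW in place — KKO KKO KKO W KKO KKO KKO W KKO KKO KKO W W W WK W W WK W W WK W W WK KKO — and concatenate.

KKOKKOKKOWKKOKKOKKOWKKOKKOKKOWWWWKWWWKWWWKWWWKKKO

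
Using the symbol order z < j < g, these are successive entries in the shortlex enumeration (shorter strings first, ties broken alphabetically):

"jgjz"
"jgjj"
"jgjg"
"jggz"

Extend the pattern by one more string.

jggj

Find the rightmost character of jggz below g, bump it to the next letter, and reset everything to its right to z.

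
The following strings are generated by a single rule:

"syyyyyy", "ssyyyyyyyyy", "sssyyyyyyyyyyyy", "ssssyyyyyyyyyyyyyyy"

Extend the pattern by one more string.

sssssyyyyyyyyyyyyyyyyyy

Term n consists of n-1 s's, followed by 3n y's, where the shown terms are n = 2, 3, 4, 5.
For the next term, n = 6, so the run lengths are 5, 18.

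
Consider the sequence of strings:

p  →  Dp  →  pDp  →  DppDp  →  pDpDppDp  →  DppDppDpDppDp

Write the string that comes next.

pDpDppDpDppDppDpDppDp

Each term (from the third on) is the two preceding terms concatenated in order: term 3 = p·Dp = pDp.
Continuing: pDpDppDp · DppDppDpDppDp gives term 7.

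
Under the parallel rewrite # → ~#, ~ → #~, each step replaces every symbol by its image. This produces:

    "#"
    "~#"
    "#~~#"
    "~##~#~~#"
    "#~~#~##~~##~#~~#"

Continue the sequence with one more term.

φ(#~~#~##~~##~#~~#) expands symbol-by-symbol to ~# #~ #~ ~# #~ ~# ~# #~ #~ ~# ~# #~ ~# #~ #~ ~#; joining the 16 pieces gives the next term.

~##~#~~##~~#~##~#~~#~##~~##~#~~#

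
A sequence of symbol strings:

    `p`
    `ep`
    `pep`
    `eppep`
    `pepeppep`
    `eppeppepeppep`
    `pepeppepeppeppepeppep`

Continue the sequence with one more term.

eppeppepeppeppepeppepeppeppepeppep

From term 3 onward, concatenate the second-to-last term with the last: p·ep = pep, ep·pep = eppep, …
The next term joins eppeppepeppep and pepeppepeppeppepeppep.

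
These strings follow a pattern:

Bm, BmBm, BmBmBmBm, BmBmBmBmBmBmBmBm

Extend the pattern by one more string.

BmBmBmBmBmBmBmBmBmBmBmBmBmBmBmBm

Every step duplicates the string.
So the next term is two copies of BmBmBmBmBmBmBmBm.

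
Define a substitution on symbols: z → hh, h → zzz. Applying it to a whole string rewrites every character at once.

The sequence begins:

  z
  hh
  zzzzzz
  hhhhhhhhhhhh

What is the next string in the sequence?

zzzzzzzzzzzzzzzzzzzzzzzzzzzzzzzzzzzz

Apply φ to hhhhhhhhhhhh symbol by symbol: h→zzz, h→zzz, h→zzz, h→zzz, h→zzz, h→zzz, h→zzz, h→zzz, h→zzz, h→zzz, h→zzz, h→zzz; joined: zzz zzz zzz zzz zzz zzz zzz zzz zzz zzz zzz zzz.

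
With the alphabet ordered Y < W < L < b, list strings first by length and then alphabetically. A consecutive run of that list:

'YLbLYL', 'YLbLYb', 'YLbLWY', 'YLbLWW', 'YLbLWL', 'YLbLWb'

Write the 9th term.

Stepping forward 3 times from YLbLWb: YLbLWb → YLbLLY → YLbLLW, then the target.

YLbLLL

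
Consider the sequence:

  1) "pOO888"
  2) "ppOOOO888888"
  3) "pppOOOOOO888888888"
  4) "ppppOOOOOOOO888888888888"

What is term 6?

Each string has the form p^{n} O^{2n} 8^{3n} (n = 1, 2, …).
For term 6, n = 6, so the run lengths are 6, 12, 18.

ppppppOOOOOOOOOOOO888888888888888888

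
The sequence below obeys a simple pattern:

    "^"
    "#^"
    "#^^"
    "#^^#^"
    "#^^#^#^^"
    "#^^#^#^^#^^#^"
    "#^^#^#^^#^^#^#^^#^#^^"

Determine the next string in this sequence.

Each term (from the third on) is the previous term followed by the one before it: term 3 = #^·^ = #^^.
So term 8 is #^^#^#^^#^^#^#^^#^#^^·#^^#^#^^#^^#^.

#^^#^#^^#^^#^#^^#^#^^#^^#^#^^#^^#^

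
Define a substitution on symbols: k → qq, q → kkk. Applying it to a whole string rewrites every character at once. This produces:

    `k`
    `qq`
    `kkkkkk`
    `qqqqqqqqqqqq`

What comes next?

Apply φ to qqqqqqqqqqqq symbol by symbol: q→kkk, q→kkk, q→kkk, q→kkk, q→kkk, q→kkk, q→kkk, q→kkk, q→kkk, q→kkk, q→kkk, q→kkk; joined: kkk kkk kkk kkk kkk kkk kkk kkk kkk kkk kkk kkk.

kkkkkkkkkkkkkkkkkkkkkkkkkkkkkkkkkkkk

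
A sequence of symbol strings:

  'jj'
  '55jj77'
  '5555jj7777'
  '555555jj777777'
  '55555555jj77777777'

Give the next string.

Each term wraps the previous one in 55 on the left and 77 on the right.
So the next term is 55·55555555jj77777777·77.

5555555555jj7777777777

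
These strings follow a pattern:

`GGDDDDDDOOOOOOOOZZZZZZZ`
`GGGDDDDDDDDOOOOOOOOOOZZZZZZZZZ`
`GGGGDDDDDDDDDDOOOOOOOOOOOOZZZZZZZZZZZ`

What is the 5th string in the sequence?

Each string has the form G^{n-1} D^{2n} O^{2n+2} Z^{2n+1}, where the shown terms are n = 3, 4, 5.
Setting n = 7 gives 6, 14, 16, 15 characters in each block.

GGGGGGDDDDDDDDDDDDDDOOOOOOOOOOOOOOOOZZZZZZZZZZZZZZZ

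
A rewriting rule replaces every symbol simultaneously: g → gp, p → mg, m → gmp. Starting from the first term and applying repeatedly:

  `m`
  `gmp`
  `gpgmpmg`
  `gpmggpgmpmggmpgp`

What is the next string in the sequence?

Rewriting the 16 symbols of gpmggpgmpmggmpgp one by one yields gp mg gmp gp gp mg gp gmp mg gmp gp gp gmp mg gp mg; concatenated:

gpmggmpgpgpmggpgmpmggmpgpgpgmpmggpmg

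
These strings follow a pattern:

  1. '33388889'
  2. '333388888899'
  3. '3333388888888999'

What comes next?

33333388888888889999

Reading off run lengths: 3 runs 3, 4, 5; 8 runs 4, 6, 8; 9 runs 1, 2, 3 — each is linear in n, where the shown terms are n = 2, 3, 4.
At n = 5 the blocks have lengths 6, 10, 4.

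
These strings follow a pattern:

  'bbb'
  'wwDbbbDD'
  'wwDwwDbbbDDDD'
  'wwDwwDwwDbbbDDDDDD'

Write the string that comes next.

wwDwwDwwDwwDbbbDDDDDDDD

s(k+1) = wwD·s(k)·DD, so each term gains wwD as a prefix and DD as a suffix.
So the next term is wwD·wwDwwDwwDbbbDDDDDD·DD.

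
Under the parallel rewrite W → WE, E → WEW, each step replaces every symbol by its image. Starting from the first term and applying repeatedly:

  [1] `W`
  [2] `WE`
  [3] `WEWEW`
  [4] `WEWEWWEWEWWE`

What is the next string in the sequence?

WEWEWWEWEWWEWEWEWWEWEWWEWEWEW

Expanding WEWEWWEWEWWE: W→WE, E→WEW, W→WE, E→WEW, W→WE, W→WE, E→WEW, W→WE, E→WEW, W→WE, W→WE, E→WEW. Concatenated: WE WEW WE WEW WE WE WEW WE WEW WE WE WEW.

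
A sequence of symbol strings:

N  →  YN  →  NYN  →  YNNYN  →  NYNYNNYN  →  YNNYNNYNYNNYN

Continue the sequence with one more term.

This is a Fibonacci-style word recurrence s(k) = s(k−2)·s(k−1): e.g. N·YN = NYN.
The next term joins NYNYNNYN and YNNYNNYNYNNYN.

NYNYNNYNYNNYNNYNYNNYN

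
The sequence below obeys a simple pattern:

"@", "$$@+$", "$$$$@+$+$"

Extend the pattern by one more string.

s(k+1) = $$·s(k)·+$, so each term gains $$ as a prefix and +$ as a suffix.
One more step from $$$$@+$+$ gives the answer.

$$$$$$@+$+$+$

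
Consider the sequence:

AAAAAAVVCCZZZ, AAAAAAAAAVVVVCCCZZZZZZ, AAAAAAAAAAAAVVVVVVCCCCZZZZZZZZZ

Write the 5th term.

AAAAAAAAAAAAAAAAAAVVVVVVVVVVCCCCCCZZZZZZZZZZZZZZZ

Term n consists of 3n+3 A's, followed by 2n V's, followed by n+1 C's, followed by 3n Z's (n = 1, 2, …).
Setting n = 5 gives 18, 10, 6, 15 characters in each block.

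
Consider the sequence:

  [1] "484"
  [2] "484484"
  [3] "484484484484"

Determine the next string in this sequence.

Each string is two copies of the previous one concatenated.
One more doubling of 484484484484 gives the answer.

484484484484484484484484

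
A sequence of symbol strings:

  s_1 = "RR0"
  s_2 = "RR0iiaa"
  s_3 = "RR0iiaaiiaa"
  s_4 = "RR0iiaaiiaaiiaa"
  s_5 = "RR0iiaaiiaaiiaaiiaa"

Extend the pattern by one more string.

Each term is the previous one with iiaa appended.
So the next term is RR0iiaaiiaaiiaaiiaa·iiaa.

RR0iiaaiiaaiiaaiiaaiiaa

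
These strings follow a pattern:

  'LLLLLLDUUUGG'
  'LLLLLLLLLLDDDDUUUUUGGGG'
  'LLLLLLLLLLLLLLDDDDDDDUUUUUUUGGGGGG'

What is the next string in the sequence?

The n-th term is 4n+2 L's then 3n-2 D's then 2n+1 U's then 2n G's (n = 1, 2, …).
For the next term, n = 4, so the run lengths are 18, 10, 9, 8.

LLLLLLLLLLLLLLLLLLDDDDDDDDDDUUUUUUUUUGGGGGGGG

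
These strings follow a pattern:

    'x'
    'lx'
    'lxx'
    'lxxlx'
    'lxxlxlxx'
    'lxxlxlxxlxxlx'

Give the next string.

From term 3 onward, concatenate the last term with the second-to-last: lx·x = lxx, lxx·lx = lxxlx, …
So term 7 is lxxlxlxxlxxlx·lxxlxlxx.

lxxlxlxxlxxlxlxxlxlxx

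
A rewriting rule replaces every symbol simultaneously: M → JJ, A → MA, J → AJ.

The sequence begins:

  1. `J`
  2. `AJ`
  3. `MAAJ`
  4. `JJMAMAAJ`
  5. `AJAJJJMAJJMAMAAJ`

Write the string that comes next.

MAAJMAAJAJAJJJMAAJAJJJMAJJMAMAAJ

Replace each of the 16 characters of AJAJJJMAJJMAMAAJ in place — MA AJ MA AJ AJ AJ JJ MA AJ AJ JJ MA JJ MA MA AJ — and concatenate.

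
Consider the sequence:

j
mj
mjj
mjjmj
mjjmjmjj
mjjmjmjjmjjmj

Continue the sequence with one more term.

From term 3 onward, concatenate the last term with the second-to-last: mj·j = mjj, mjj·mj = mjjmj, …
The next term joins mjjmjmjjmjjmj and mjjmjmjj.

mjjmjmjjmjjmjmjjmjmjj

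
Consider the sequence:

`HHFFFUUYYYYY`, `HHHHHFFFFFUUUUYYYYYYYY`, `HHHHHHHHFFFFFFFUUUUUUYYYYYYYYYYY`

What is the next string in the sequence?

Each string has the form H^{3n-1} F^{2n+1} U^{2n} Y^{3n+2} (n = 1, 2, …).
At n = 4 the blocks have lengths 11, 9, 8, 14.

HHHHHHHHHHHFFFFFFFFFUUUUUUUUYYYYYYYYYYYYYY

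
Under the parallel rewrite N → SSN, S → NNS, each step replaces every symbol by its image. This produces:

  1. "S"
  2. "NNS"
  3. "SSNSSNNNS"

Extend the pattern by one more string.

Rewriting each symbol of SSNSSNNNS: S→NNS, S→NNS, N→SSN, S→NNS, S→NNS, N→SSN, N→SSN, N→SSN, S→NNS, which concatenates to NNS NNS SSN NNS NNS SSN SSN SSN NNS.

NNSNNSSSNNNSNNSSSNSSNSSNNNS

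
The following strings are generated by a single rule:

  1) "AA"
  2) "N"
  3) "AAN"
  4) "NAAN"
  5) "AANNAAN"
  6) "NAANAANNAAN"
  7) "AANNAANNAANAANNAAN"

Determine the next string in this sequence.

NAANAANNAANAANNAANNAANAANNAAN

From term 3 onward, concatenate the second-to-last term with the last: AA·N = AAN, N·AAN = NAAN, …
So term 8 is NAANAANNAAN·AANNAANNAANAANNAAN.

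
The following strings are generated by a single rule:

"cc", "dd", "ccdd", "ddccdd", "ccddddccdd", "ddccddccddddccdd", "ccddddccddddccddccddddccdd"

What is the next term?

Each term (from the third on) is the two preceding terms concatenated in order: term 3 = cc·dd = ccdd.
So term 8 is ddccddccddddccdd·ccddddccddddccddccddddccdd.

ddccddccddddccddccddddccddddccddccddddccdd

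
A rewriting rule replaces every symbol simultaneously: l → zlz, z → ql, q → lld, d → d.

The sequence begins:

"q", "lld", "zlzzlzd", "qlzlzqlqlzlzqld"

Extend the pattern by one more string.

Replace each of the 15 characters of qlzlzqlqlzlzqld in place — lld zlz ql zlz ql lld zlz lld zlz ql zlz ql lld zlz d — and concatenate.

lldzlzqlzlzqllldzlzlldzlzqlzlzqllldzlzd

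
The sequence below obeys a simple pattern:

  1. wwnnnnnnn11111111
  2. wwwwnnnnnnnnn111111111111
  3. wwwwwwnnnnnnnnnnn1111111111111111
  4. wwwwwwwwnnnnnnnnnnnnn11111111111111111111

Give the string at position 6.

Each string has the form w^{2n-2} n^{2n+3} 1^{4n}, where the shown terms are n = 2, 3, 4, 5.
For term 6, n = 7, so the run lengths are 12, 17, 28.

wwwwwwwwwwwwnnnnnnnnnnnnnnnnn1111111111111111111111111111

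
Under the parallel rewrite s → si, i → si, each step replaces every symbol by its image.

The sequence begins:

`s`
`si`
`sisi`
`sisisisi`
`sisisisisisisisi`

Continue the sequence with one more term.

sisisisisisisisisisisisisisisisi

Replace each of the 16 characters of sisisisisisisisi in place — si si si si si si si si si si si si si si si si — and concatenate.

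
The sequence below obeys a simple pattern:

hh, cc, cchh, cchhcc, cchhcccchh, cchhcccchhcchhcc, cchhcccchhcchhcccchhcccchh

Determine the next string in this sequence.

Each term (from the third on) is the previous term followed by the one before it: term 3 = cc·hh = cchh.
The next term joins cchhcccchhcchhcccchhcccchh and cchhcccchhcchhcc.

cchhcccchhcchhcccchhcccchhcchhcccchhcchhcc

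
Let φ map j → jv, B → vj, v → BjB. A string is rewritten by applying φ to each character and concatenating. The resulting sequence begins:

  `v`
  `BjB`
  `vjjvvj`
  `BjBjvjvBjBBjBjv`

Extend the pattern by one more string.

Applying the rule to each of the 15 symbols of BjBjvjvBjBBjBjv gives the pieces vj jv vj jv BjB jv BjB vj jv vj vj jv vj jv BjB, which concatenate to the answer.

vjjvvjjvBjBjvBjBvjjvvjvjjvvjjvBjB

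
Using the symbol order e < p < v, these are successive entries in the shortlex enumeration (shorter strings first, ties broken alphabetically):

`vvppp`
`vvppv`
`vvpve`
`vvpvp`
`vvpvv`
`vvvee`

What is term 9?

vvvpe

Continuing the enumeration 3 steps past vvvee: vvvee → vvvep → vvvev → (answer).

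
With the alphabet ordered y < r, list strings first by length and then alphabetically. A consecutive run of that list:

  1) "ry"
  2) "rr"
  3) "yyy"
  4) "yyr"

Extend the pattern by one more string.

Treat yyr as a base-2 numeral over the given alphabet and add one, carrying through any trailing r's.

yry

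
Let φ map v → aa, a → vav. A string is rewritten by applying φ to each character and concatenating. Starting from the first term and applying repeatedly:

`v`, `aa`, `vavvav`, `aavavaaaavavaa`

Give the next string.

Applying the rule to each of the 14 symbols of aavavaaaavavaa gives the pieces vav vav aa vav aa vav vav vav vav aa vav aa vav vav, which concatenate to the answer.

vavvavaavavaavavvavvavvavaavavaavavvav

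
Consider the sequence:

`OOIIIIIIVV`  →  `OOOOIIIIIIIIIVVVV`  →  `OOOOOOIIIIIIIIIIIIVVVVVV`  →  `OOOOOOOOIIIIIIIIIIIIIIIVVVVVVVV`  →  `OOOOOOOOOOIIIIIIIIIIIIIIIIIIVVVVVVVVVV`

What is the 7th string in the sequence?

Term n consists of 2n O's, followed by 3n+3 I's, followed by 2n V's (n = 1, 2, …).
For term 7, n = 7, so the run lengths are 14, 24, 14.

OOOOOOOOOOOOOOIIIIIIIIIIIIIIIIIIIIIIIIVVVVVVVVVVVVVV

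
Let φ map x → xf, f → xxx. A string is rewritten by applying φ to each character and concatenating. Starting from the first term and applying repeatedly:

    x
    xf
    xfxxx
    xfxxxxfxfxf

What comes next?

xfxxxxfxfxfxfxxxxfxxxxfxxx

Apply φ to xfxxxxfxfxf symbol by symbol: x→xf, f→xxx, x→xf, x→xf, x→xf, x→xf, f→xxx, x→xf, f→xxx, x→xf, f→xxx; joined: xf xxx xf xf xf xf xxx xf xxx xf xxx.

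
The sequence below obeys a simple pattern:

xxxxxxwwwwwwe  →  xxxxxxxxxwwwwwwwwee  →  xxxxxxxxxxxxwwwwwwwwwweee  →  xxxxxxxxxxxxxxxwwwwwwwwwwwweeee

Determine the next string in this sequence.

xxxxxxxxxxxxxxxxxxwwwwwwwwwwwwwweeeee

Term n consists of 3n x's, followed by 2n+2 w's, followed by n-1 e's, where the shown terms are n = 2, 3, 4, 5.
At n = 6 the blocks have lengths 18, 14, 5.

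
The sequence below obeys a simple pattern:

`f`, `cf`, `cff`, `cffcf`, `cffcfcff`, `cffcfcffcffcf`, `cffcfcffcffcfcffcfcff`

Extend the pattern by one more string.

cffcfcffcffcfcffcfcffcffcfcffcffcf

This is a Fibonacci-style word recurrence s(k) = s(k−1)·s(k−2): e.g. cf·f = cff.
Continuing: cffcfcffcffcfcffcfcff · cffcfcffcffcf gives term 8.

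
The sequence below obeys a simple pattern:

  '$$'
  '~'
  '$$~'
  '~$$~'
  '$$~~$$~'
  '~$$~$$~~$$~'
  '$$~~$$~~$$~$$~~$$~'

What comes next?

Each term (from the third on) is the two preceding terms concatenated in order: term 3 = $$·~ = $$~.
The next term joins ~$$~$$~~$$~ and $$~~$$~~$$~$$~~$$~.

~$$~$$~~$$~$$~~$$~~$$~$$~~$$~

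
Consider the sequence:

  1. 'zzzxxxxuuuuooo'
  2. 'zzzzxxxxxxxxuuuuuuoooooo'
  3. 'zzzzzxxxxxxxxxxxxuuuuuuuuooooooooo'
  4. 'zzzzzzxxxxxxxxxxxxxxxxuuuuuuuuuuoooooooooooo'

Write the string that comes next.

Each string has the form z^{n+2} x^{4n} u^{2n+2} o^{3n} (n = 1, 2, …).
At n = 5 the blocks have lengths 7, 20, 12, 15.

zzzzzzzxxxxxxxxxxxxxxxxxxxxuuuuuuuuuuuuooooooooooooooo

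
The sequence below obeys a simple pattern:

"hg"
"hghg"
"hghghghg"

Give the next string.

Each string is two copies of the previous one concatenated.
One more doubling of hghghghg gives the answer.

hghghghghghghghg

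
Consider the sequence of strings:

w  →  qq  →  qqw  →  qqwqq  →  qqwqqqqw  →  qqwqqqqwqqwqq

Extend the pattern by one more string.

Each term (from the third on) is the previous term followed by the one before it: term 3 = qq·w = qqw.
Continuing: qqwqqqqwqqwqq · qqwqqqqw gives term 7.

qqwqqqqwqqwqqqqwqqqqw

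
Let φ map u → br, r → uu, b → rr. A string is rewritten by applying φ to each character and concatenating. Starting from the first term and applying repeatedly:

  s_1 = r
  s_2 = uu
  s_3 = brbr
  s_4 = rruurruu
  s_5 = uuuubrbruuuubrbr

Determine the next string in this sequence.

Applying the rule to each of the 16 symbols of uuuubrbruuuubrbr gives the pieces br br br br rr uu rr uu br br br br rr uu rr uu, which concatenate to the answer.

brbrbrbrrruurruubrbrbrbrrruurruu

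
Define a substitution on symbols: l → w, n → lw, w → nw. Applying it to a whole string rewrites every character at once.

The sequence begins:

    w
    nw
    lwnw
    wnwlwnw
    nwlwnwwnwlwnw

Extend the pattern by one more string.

lwnwwnwlwnwnwlwnwwnwlwnw

Replace each of the 13 characters of nwlwnwwnwlwnw in place — lw nw w nw lw nw nw lw nw w nw lw nw — and concatenate.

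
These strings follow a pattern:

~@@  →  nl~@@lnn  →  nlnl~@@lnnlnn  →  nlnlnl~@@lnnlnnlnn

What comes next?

nlnlnlnl~@@lnnlnnlnnlnn

s(k+1) = nl·s(k)·lnn, so each term gains nl as a prefix and lnn as a suffix.
So the next term is nl·nlnlnl~@@lnnlnnlnn·lnn.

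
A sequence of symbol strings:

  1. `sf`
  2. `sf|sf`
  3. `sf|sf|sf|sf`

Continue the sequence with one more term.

sf|sf|sf|sf|sf|sf|sf|sf

Every step duplicates the string with '|' between the halves.
So the next term is two copies of sf|sf|sf|sf with '|' between the halves.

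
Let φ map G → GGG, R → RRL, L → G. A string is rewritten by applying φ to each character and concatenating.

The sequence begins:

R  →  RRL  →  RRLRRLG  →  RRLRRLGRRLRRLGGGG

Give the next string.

Replace each of the 17 characters of RRLRRLGRRLRRLGGGG in place — RRL RRL G RRL RRL G GGG RRL RRL G RRL RRL G GGG GGG GGG GGG — and concatenate.

RRLRRLGRRLRRLGGGGRRLRRLGRRLRRLGGGGGGGGGGGGG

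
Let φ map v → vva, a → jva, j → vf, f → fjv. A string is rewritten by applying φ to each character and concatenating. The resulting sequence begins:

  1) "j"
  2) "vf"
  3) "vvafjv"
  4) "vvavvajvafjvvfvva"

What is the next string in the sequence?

Rewriting the 17 symbols of vvavvajvafjvvfvva one by one yields vva vva jva vva vva jva vf vva jva fjv vf vva vva fjv vva vva jva; concatenated:

vvavvajvavvavvajvavfvvajvafjvvfvvavvafjvvvavvajva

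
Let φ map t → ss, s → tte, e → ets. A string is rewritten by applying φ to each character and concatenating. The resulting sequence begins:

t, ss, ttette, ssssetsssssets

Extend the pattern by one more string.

ttettettetteetsssttettettettetteetssstte

φ(ssssetsssssets) expands symbol-by-symbol to tte tte tte tte ets ss tte tte tte tte tte ets ss tte; joining the 14 pieces gives the next term.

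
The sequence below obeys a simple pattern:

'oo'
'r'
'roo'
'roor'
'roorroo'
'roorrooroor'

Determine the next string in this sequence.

From term 3 onward, concatenate the last term with the second-to-last: r·oo = roo, roo·r = roor, …
Continuing: roorrooroor · roorroo gives term 7.

roorrooroorroorroo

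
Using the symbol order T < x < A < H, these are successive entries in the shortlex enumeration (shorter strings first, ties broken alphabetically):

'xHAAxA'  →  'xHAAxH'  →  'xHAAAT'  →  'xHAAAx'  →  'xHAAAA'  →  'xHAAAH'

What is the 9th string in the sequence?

xHAAHA

Stepping forward 3 times from xHAAAH: xHAAAH → xHAAHT → xHAAHx, then the target.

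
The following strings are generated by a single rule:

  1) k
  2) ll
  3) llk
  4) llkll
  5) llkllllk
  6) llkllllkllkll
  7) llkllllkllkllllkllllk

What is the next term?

Each term (from the third on) is the previous term followed by the one before it: term 3 = ll·k = llk.
So term 8 is llkllllkllkllllkllllk·llkllllkllkll.

llkllllkllkllllkllllkllkllllkllkll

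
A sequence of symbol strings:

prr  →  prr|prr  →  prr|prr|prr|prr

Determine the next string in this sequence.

Each string is two copies of the previous one joined by '|'.
Doubling prr|prr|prr|prr with '|' between the halves:

prr|prr|prr|prr|prr|prr|prr|prr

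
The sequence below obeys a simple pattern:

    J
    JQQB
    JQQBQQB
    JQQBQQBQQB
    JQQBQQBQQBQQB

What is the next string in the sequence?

The strings grow by a fixed suffix QQB each time.
Applying this once more to JQQBQQBQQBQQB:

JQQBQQBQQBQQBQQB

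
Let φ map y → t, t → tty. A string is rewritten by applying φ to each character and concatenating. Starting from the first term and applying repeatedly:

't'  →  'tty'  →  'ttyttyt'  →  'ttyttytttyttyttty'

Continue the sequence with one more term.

Rewriting the 17 symbols of ttyttytttyttyttty one by one yields tty tty t tty tty t tty tty tty t tty tty t tty tty tty t; concatenated:

ttyttytttyttytttyttyttytttyttytttyttyttyt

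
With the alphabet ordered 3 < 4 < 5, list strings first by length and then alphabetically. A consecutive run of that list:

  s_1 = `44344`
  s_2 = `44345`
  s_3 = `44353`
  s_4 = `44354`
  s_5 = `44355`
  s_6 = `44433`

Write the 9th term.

44443

Continuing the enumeration 3 steps past 44433: 44433 → 44434 → 44435 → (answer).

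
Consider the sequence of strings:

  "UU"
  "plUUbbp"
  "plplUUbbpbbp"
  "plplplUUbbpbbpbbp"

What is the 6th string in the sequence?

plplplplplUUbbpbbpbbpbbpbbp

Each term wraps the previous one in pl on the left and bbp on the right.
From plplplUUbbpbbpbbp, 2 further steps: plplplUUbbpbbpbbp → plplplplUUbbpbbpbbpbbp → (answer).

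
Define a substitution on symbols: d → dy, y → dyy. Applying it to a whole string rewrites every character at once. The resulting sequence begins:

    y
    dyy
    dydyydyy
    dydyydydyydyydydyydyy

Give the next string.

dydyydydyydyydydyydydyydyydydyydyydydyydydyydyydydyydyy

φ(dydyydydyydyydydyydyy) expands symbol-by-symbol to dy dyy dy dyy dyy dy dyy dy dyy dyy dy dyy dyy dy dyy dy dyy dyy dy dyy dyy; joining the 21 pieces gives the next term.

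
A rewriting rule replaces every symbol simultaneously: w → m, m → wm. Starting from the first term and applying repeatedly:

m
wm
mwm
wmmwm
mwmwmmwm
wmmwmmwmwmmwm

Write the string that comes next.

mwmwmmwmwmmwmmwmwmmwm

Applying the rule to each of the 13 symbols of wmmwmmwmwmmwm gives the pieces m wm wm m wm wm m wm m wm wm m wm, which concatenate to the answer.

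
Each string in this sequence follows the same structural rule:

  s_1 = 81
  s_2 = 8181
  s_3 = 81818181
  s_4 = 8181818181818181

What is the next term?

81818181818181818181818181818181

Every step duplicates the string.
One more doubling of 8181818181818181 gives the answer.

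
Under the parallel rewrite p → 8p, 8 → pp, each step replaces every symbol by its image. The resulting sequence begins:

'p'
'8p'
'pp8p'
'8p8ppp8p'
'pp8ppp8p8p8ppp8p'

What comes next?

Rewriting the 16 symbols of pp8ppp8p8p8ppp8p one by one yields 8p 8p pp 8p 8p 8p pp 8p pp 8p pp 8p 8p 8p pp 8p; concatenated:

8p8ppp8p8p8ppp8ppp8ppp8p8p8ppp8p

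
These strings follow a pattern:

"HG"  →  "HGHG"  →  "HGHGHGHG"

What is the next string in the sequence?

Each string is two copies of the previous one concatenated.
Doubling HGHGHGHG:

HGHGHGHGHGHGHGHG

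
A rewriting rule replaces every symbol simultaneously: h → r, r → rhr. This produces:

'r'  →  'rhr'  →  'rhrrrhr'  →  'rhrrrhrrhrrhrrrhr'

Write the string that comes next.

Rewriting the 17 symbols of rhrrrhrrhrrhrrrhr one by one yields rhr r rhr rhr rhr r rhr rhr r rhr rhr r rhr rhr rhr r rhr; concatenated:

rhrrrhrrhrrhrrrhrrhrrrhrrhrrrhrrhrrhrrrhr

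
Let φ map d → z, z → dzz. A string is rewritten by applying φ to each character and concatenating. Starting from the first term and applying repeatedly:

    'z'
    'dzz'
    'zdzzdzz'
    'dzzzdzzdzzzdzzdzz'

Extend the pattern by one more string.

zdzzdzzdzzzdzzdzzzdzzdzzdzzzdzzdzzzdzzdzz

φ(dzzzdzzdzzzdzzdzz) expands symbol-by-symbol to z dzz dzz dzz z dzz dzz z dzz dzz dzz z dzz dzz z dzz dzz; joining the 17 pieces gives the next term.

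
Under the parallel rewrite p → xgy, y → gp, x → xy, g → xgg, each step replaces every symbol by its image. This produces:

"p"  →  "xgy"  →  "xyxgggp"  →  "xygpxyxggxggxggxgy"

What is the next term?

xygpxggxgyxygpxyxggxggxyxggxggxyxggxggxyxgggp

φ(xygpxyxggxggxggxgy) expands symbol-by-symbol to xy gp xgg xgy xy gp xy xgg xgg xy xgg xgg xy xgg xgg xy xgg gp; joining the 18 pieces gives the next term.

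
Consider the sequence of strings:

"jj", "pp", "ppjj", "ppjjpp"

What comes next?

This is a Fibonacci-style word recurrence s(k) = s(k−1)·s(k−2): e.g. pp·jj = ppjj.
The next term joins ppjjpp and ppjj.

ppjjppppjj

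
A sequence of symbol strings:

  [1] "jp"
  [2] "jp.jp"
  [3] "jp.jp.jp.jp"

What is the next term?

Every step duplicates the string with '.' between the halves.
One more doubling of jp.jp.jp.jp gives the answer.

jp.jp.jp.jp.jp.jp.jp.jp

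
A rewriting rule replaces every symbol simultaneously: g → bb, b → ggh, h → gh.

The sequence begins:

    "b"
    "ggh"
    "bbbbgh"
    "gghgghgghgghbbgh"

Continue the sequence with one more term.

bbbbghbbbbghbbbbghbbbbghgghgghbbgh

Replace each of the 16 characters of gghgghgghgghbbgh in place — bb bb gh bb bb gh bb bb gh bb bb gh ggh ggh bb gh — and concatenate.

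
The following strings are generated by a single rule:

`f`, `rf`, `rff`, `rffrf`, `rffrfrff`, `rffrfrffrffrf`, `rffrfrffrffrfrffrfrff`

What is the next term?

Each term (from the third on) is the previous term followed by the one before it: term 3 = rf·f = rff.
So term 8 is rffrfrffrffrfrffrfrff·rffrfrffrffrf.

rffrfrffrffrfrffrfrffrffrfrffrffrf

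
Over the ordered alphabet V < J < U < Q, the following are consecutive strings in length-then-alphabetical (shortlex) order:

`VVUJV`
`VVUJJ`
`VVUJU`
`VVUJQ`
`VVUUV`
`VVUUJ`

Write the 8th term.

Continuing the enumeration 2 steps past VVUUJ: VVUUJ → VVUUU → (answer).

VVUUQ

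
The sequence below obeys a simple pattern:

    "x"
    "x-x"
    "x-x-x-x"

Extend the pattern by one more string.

Each string is two copies of the previous one joined by '-'.
Doubling x-x-x-x with '-' between the halves:

x-x-x-x-x-x-x-x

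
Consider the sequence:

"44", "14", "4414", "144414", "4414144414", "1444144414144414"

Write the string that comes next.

44141444141444144414144414

This is a Fibonacci-style word recurrence s(k) = s(k−2)·s(k−1): e.g. 44·14 = 4414.
The next term joins 4414144414 and 1444144414144414.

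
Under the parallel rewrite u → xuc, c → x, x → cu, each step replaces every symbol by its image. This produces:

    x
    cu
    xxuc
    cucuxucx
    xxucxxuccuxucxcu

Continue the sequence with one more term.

Applying the rule to each of the 16 symbols of xxucxxuccuxucxcu gives the pieces cu cu xuc x cu cu xuc x x xuc cu xuc x cu x xuc, which concatenate to the answer.

cucuxucxcucuxucxxxuccuxucxcuxxuc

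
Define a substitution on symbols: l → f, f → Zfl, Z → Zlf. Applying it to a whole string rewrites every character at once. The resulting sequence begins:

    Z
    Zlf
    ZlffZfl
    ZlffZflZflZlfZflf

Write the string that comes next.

φ(ZlffZflZflZlfZflf) expands symbol-by-symbol to Zlf f Zfl Zfl Zlf Zfl f Zlf Zfl f Zlf f Zfl Zlf Zfl f Zfl; joining the 17 pieces gives the next term.

ZlffZflZflZlfZflfZlfZflfZlffZflZlfZflfZfl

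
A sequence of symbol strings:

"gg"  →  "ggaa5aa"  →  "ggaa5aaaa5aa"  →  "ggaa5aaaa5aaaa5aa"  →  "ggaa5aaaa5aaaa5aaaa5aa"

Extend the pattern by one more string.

ggaa5aaaa5aaaa5aaaa5aaaa5aa

Each term is the previous one with aa5aa appended.
One more step from ggaa5aaaa5aaaa5aaaa5aa gives the answer.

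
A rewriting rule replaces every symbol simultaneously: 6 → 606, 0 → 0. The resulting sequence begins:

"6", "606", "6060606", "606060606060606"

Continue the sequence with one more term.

6060606060606060606060606060606

φ(606060606060606) expands symbol-by-symbol to 606 0 606 0 606 0 606 0 606 0 606 0 606 0 606; joining the 15 pieces gives the next term.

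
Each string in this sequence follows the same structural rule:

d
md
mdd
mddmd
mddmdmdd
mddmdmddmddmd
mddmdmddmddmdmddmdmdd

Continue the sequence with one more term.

mddmdmddmddmdmddmdmddmddmdmddmddmd

This is a Fibonacci-style word recurrence s(k) = s(k−1)·s(k−2): e.g. md·d = mdd.
So term 8 is mddmdmddmddmdmddmdmdd·mddmdmddmddmd.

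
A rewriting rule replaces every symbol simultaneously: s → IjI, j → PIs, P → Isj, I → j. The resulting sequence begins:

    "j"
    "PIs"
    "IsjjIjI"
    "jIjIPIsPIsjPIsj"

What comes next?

PIsjPIsjIsjjIjIIsjjIjIPIsIsjjIjIPIs

Replace each of the 15 characters of jIjIPIsPIsjPIsj in place — PIs j PIs j Isj j IjI Isj j IjI PIs Isj j IjI PIs — and concatenate.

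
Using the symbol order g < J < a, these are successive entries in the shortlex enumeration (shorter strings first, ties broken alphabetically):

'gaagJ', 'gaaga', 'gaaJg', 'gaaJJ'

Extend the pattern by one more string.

Find the rightmost character of gaaJJ below a, bump it to the next letter, and reset everything to its right to g.

gaaJa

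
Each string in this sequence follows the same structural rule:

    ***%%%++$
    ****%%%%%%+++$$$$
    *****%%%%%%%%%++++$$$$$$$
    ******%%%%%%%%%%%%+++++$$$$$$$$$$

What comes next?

Term n consists of n+2 *'s, followed by 3n %'s, followed by n+1 +'s, followed by 3n-2 $'s (n = 1, 2, …).
For the next term, n = 5, so the run lengths are 7, 15, 6, 13.

*******%%%%%%%%%%%%%%%++++++$$$$$$$$$$$$$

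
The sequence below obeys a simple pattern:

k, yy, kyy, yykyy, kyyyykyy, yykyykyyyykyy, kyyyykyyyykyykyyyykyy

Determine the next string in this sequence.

From term 3 onward, concatenate the second-to-last term with the last: k·yy = kyy, yy·kyy = yykyy, …
The next term joins yykyykyyyykyy and kyyyykyyyykyykyyyykyy.

yykyykyyyykyykyyyykyyyykyykyyyykyy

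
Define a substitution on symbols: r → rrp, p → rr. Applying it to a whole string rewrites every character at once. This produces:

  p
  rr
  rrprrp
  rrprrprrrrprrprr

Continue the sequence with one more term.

Rewriting the 16 symbols of rrprrprrrrprrprr one by one yields rrp rrp rr rrp rrp rr rrp rrp rrp rrp rr rrp rrp rr rrp rrp; concatenated:

rrprrprrrrprrprrrrprrprrprrprrrrprrprrrrprrp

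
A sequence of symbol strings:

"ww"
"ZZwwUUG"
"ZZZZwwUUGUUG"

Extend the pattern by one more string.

ZZZZZZwwUUGUUGUUG

Each term wraps the previous one in ZZ on the left and UUG on the right.
So the next term is ZZ·ZZZZwwUUGUUG·UUG.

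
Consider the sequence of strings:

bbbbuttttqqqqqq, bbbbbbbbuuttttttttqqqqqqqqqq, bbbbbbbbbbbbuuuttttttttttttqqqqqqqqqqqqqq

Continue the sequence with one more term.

bbbbbbbbbbbbbbbbuuuuttttttttttttttttqqqqqqqqqqqqqqqqqq

The n-th term is 4n b's then n u's then 4n t's then 4n+2 q's (n = 1, 2, …).
At n = 4 the blocks have lengths 16, 4, 16, 18.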